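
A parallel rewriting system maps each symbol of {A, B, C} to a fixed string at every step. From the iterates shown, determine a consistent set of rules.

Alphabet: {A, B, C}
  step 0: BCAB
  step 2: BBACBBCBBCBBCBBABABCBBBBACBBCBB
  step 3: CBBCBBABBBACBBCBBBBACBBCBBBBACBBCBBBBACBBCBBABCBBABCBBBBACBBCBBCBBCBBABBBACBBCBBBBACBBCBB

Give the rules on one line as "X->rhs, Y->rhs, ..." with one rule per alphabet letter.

A->AB, B->CBB, C->BBA

  step 2 ⇒ step 3: BBACBBCBBCBBCBBABABCBBBBACBBCBB ⇒ CBB·CBB·AB·BBA·CBB·CBB·BBA·CBB·CBB·BBA·CBB·CBB·BBA·CBB·CBB·AB·CBB·AB·CBB·BBA·CBB·CBB·CBB·CBB·AB·BBA·CBB·CBB·BBA·CBB·CBB
    A ↦ AB
    B ↦ CBB
    C ↦ BBA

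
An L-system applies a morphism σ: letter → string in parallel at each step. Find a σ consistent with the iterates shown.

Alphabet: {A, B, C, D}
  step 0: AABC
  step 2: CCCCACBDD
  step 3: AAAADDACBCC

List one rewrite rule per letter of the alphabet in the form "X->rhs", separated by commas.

A->DD, B->CB, C->A, D->C

  step 2 ⇒ step 3: CCCCACBDD ⇒ A·A·A·A·DD·A·CB·C·C
    A ↦ DD
    B ↦ CB
    C ↦ A
    D ↦ C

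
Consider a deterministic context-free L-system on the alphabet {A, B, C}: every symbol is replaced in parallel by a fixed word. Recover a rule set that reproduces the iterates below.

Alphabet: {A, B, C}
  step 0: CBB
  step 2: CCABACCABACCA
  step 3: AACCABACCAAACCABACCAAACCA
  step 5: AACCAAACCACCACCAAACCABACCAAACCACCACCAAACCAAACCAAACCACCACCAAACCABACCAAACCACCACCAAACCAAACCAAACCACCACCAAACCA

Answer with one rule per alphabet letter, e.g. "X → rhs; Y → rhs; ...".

  step 2 ⇒ step 3: CCABACCABACCA ⇒ A·A·CCA·BA·CCA·A·A·CCA·BA·CCA·A·A·CCA
    A ↦ CCA
    B ↦ BA
    C ↦ A

A->CCA, B->BA, C->A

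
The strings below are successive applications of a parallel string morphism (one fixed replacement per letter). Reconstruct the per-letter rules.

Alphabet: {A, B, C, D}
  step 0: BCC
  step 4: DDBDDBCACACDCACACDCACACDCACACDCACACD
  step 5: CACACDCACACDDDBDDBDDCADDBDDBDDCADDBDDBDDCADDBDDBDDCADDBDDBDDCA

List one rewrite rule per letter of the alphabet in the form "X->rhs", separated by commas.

  step 4 ⇒ step 5: DDBDDBCACACDCACACDCACACDCACACDCACACD ⇒ CA·CA·CD·CA·CA·CD·DD·B·DD·B·DD·CA·DD·B·DD·B·DD·CA·DD·B·DD·B·DD·CA·DD·B·DD·B·DD·CA·DD·B·DD·B·DD·CA
    A ↦ B
    B ↦ CD
    C ↦ DD
    D ↦ CA

A->B, B->CD, C->DD, D->CA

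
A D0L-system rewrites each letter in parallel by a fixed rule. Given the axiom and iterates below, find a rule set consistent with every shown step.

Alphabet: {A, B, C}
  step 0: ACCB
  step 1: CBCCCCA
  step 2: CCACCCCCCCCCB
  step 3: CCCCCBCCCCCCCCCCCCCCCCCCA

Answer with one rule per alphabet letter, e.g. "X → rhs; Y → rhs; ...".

  step 2 ⇒ step 3: CCACCCCCCCCCB ⇒ CC·CC·CB·CC·CC·CC·CC·CC·CC·CC·CC·CC·A
    A ↦ CB
    B ↦ A
    C ↦ CC

A->CB, B->A, C->CC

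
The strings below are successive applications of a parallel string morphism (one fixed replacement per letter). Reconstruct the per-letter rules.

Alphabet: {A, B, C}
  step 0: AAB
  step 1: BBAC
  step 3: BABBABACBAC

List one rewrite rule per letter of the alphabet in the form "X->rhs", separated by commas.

A->B, B->AC, C->AB

  step 0 ⇒ step 1: AAB ⇒ B·B·AC
    A ↦ B
    B ↦ AC
    C ↦ AB  (constrained at step 1)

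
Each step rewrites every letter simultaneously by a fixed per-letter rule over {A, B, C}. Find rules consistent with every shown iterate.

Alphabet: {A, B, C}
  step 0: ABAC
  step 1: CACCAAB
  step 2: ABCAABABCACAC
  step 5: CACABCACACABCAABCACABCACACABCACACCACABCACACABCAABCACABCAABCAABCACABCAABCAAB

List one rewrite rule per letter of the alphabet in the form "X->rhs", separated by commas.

  step 1 ⇒ step 2: CACCAAB ⇒ AB·CA·AB·AB·CA·CA·C
    A ↦ CA
    B ↦ C
    C ↦ AB

A->CA, B->C, C->AB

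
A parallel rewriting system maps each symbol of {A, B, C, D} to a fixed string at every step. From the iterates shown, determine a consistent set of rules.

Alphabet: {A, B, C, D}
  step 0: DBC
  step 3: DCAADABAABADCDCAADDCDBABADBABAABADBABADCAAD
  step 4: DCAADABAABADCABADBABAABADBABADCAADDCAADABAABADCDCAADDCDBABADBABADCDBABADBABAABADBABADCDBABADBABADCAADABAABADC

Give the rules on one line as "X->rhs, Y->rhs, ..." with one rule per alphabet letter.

A->ABA, B->DB, C->AAD, D->DC

  step 3 ⇒ step 4: DCAADABAABADCDCAADDCDBABADBABAABADBABADCAAD ⇒ DC·AAD·ABA·ABA·DC·ABA·DB·ABA·ABA·DB·ABA·DC·AAD·DC·AAD·ABA·ABA·DC·DC·AAD·DC·DB·ABA·DB·ABA·DC·DB·ABA·DB·ABA·ABA·DB·ABA·DC·DB·ABA·DB·ABA·DC·AAD·ABA·ABA·DC
    A ↦ ABA
    B ↦ DB
    C ↦ AAD
    D ↦ DC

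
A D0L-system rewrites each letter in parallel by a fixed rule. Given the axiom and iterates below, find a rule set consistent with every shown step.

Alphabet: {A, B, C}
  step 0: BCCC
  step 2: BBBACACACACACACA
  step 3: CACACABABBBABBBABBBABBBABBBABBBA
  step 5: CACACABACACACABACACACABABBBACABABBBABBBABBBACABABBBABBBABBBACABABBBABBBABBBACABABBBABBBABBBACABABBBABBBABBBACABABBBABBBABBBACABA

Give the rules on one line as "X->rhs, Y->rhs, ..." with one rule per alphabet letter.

A->BA, B->CA, C->BB

  step 2 ⇒ step 3: BBBACACACACACACA ⇒ CA·CA·CA·BA·BB·BA·BB·BA·BB·BA·BB·BA·BB·BA·BB·BA
    A ↦ BA
    B ↦ CA
    C ↦ BB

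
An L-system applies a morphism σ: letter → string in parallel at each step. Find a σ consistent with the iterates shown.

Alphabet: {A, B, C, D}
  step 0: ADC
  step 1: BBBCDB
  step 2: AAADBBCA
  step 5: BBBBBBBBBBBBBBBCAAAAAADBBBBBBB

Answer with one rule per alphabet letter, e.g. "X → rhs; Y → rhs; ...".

  step 1 ⇒ step 2: BBBCDB ⇒ A·A·A·DB·BC·A
    B ↦ A
    C ↦ DB
    D ↦ BC
  step 0 ⇒ step 1: ADC ⇒ BB·BC·DB
    A ↦ BB

A->BB, B->A, C->DB, D->BC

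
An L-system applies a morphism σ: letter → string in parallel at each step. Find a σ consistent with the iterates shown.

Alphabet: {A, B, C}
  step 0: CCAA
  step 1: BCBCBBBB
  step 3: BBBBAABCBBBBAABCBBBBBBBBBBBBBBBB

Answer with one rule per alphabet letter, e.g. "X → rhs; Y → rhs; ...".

A->BB, B->AA, C->BC

  step 0 ⇒ step 1: CCAA ⇒ BC·BC·BB·BB
    A ↦ BB
    C ↦ BC
    B ↦ AA  (constrained at step 1)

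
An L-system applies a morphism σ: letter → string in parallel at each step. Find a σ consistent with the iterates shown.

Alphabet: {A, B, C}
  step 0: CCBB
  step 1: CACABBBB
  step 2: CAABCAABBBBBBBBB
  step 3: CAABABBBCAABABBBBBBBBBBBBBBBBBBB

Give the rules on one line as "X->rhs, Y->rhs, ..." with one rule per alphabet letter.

A->AB, B->BB, C->CA

  step 2 ⇒ step 3: CAABCAABBBBBBBBB ⇒ CA·AB·AB·BB·CA·AB·AB·BB·BB·BB·BB·BB·BB·BB·BB·BB
    A ↦ AB
    B ↦ BB
    C ↦ CA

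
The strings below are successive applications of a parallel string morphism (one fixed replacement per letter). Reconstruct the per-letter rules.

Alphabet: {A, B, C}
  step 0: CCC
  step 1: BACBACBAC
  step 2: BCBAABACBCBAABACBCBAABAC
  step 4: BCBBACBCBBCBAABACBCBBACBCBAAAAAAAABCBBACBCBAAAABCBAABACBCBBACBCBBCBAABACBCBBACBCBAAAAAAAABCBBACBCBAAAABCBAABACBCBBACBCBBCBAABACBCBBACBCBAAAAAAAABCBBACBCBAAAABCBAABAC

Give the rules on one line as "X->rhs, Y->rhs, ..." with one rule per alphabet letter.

  step 1 ⇒ step 2: BACBACBAC ⇒ BCB·AA·BAC·BCB·AA·BAC·BCB·AA·BAC
    A ↦ AA
    B ↦ BCB
    C ↦ BAC

A->AA, B->BCB, C->BAC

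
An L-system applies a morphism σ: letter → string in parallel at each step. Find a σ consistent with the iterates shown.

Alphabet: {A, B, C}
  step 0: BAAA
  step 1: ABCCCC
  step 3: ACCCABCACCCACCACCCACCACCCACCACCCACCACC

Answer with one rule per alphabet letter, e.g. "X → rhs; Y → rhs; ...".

A->C, B->ABC, C->ACC

  step 0 ⇒ step 1: BAAA ⇒ ABC·C·C·C
    A ↦ C
    B ↦ ABC
    C ↦ ACC  (constrained at step 1)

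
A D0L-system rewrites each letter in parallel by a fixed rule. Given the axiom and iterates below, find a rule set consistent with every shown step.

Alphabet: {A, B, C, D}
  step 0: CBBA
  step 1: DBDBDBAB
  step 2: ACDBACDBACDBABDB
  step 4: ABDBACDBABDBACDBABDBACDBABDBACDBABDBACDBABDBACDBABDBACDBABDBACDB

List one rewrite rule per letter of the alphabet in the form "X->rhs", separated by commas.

A->AB, B->DB, C->DB, D->AC

  step 1 ⇒ step 2: DBDBDBAB ⇒ AC·DB·AC·DB·AC·DB·AB·DB
    A ↦ AB
    B ↦ DB
    D ↦ AC
  step 0 ⇒ step 1: CBBA ⇒ DB·DB·DB·AB
    C ↦ DB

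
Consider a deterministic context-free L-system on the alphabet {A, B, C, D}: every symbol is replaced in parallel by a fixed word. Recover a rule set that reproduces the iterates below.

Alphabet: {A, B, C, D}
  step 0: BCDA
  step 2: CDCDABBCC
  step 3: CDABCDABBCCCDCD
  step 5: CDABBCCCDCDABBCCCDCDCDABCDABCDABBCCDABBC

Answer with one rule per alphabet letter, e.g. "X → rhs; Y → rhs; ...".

A->B, B->C, C->CD, D->AB

  step 2 ⇒ step 3: CDCDABBCC ⇒ CD·AB·CD·AB·B·C·C·CD·CD
    A ↦ B
    B ↦ C
    C ↦ CD
    D ↦ AB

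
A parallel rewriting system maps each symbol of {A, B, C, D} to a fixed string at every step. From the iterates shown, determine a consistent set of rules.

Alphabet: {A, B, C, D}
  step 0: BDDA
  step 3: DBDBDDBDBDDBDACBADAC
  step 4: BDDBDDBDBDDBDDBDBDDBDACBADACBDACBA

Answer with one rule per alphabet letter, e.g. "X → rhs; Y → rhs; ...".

  step 3 ⇒ step 4: DBDBDDBDBDDBDACBADAC ⇒ BD·D·BD·D·BD·BD·D·BD·D·BD·BD·D·BD·AC·BA·D·AC·BD·AC·BA
    A ↦ AC
    B ↦ D
    C ↦ BA
    D ↦ BD

A->AC, B->D, C->BA, D->BD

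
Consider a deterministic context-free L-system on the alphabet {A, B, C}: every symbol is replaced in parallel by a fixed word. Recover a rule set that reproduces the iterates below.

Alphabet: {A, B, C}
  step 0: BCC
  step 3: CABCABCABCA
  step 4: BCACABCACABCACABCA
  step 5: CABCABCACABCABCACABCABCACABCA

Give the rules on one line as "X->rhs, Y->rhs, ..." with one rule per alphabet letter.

A->CA, B->CA, C->B

  step 4 ⇒ step 5: BCACABCACABCACABCA ⇒ CA·B·CA·B·CA·CA·B·CA·B·CA·CA·B·CA·B·CA·CA·B·CA
    A ↦ CA
    B ↦ CA
    C ↦ B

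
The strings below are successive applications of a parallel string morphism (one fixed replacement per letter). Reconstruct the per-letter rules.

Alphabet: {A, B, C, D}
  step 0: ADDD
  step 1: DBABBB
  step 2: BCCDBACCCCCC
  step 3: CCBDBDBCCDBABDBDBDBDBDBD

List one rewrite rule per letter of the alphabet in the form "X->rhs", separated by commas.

  step 2 ⇒ step 3: BCCDBACCCCCC ⇒ CC·BD·BD·B·CC·DBA·BD·BD·BD·BD·BD·BD
    A ↦ DBA
    B ↦ CC
    C ↦ BD
    D ↦ B

A->DBA, B->CC, C->BD, D->B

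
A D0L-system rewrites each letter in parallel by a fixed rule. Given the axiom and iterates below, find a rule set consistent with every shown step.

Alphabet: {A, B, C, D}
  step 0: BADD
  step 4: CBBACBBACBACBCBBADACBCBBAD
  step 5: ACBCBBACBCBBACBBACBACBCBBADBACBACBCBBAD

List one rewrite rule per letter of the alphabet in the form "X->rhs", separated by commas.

  step 4 ⇒ step 5: CBBACBBACBACBCBBADACBCBBAD ⇒ A·CB·CB·B·A·CB·CB·B·A·CB·B·A·CB·A·CB·CB·B·AD·B·A·CB·A·CB·CB·B·AD
    A ↦ B
    B ↦ CB
    C ↦ A
    D ↦ AD

A->B, B->CB, C->A, D->AD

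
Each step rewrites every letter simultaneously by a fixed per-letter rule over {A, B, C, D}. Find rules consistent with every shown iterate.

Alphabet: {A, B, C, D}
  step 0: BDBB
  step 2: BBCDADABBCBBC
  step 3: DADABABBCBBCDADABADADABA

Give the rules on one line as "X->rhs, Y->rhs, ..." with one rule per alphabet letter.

A->C, B->DA, C->BA, D->BB

  step 2 ⇒ step 3: BBCDADABBCBBC ⇒ DA·DA·BA·BB·C·BB·C·DA·DA·BA·DA·DA·BA
    A ↦ C
    B ↦ DA
    C ↦ BA
    D ↦ BB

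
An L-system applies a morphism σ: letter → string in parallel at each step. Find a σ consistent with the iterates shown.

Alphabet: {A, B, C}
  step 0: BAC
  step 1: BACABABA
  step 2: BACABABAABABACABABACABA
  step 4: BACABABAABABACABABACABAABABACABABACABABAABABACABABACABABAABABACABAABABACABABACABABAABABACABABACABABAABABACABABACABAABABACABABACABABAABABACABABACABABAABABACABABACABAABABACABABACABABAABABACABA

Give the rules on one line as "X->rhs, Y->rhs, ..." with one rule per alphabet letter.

A->ABA, B->BAC, C->BA

  step 1 ⇒ step 2: BACABABA ⇒ BAC·ABA·BA·ABA·BAC·ABA·BAC·ABA
    A ↦ ABA
    B ↦ BAC
    C ↦ BA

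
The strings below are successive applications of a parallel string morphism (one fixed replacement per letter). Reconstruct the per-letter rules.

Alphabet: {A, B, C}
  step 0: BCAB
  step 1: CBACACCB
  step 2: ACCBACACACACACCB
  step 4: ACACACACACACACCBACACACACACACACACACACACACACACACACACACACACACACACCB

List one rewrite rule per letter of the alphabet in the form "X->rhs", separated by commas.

A->AC, B->CB, C->AC

  step 1 ⇒ step 2: CBACACCB ⇒ AC·CB·AC·AC·AC·AC·AC·CB
    A ↦ AC
    B ↦ CB
    C ↦ AC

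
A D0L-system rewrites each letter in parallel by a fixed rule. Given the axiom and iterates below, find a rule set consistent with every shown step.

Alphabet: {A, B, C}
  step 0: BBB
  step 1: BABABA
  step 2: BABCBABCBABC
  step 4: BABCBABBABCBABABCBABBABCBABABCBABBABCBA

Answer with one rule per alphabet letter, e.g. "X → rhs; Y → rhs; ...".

  step 1 ⇒ step 2: BABABA ⇒ BA·BC·BA·BC·BA·BC
    A ↦ BC
    B ↦ BA
    C ↦ B  (constrained at step 2)

A->BC, B->BA, C->B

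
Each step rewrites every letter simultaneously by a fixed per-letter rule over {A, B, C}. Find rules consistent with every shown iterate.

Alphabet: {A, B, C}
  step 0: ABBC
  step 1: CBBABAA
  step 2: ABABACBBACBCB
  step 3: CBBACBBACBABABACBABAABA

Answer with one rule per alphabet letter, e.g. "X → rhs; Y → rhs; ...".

A->CB, B->BA, C->A

  step 2 ⇒ step 3: ABABACBBACBCB ⇒ CB·BA·CB·BA·CB·A·BA·BA·CB·A·BA·A·BA
    A ↦ CB
    B ↦ BA
    C ↦ A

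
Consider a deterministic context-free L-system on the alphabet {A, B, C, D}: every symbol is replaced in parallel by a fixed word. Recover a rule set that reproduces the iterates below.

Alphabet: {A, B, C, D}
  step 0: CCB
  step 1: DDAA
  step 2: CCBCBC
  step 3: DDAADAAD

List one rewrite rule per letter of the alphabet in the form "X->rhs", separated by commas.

  step 2 ⇒ step 3: CCBCBC ⇒ D·D·AA·D·AA·D
    B ↦ AA
    C ↦ D
  step 1 ⇒ step 2: DDAA ⇒ C·C·BC·BC
    A ↦ BC
  step 1 ⇒ step 2: DDAA ⇒ C·C·BC·BC
    D ↦ C

A->BC, B->AA, C->D, D->C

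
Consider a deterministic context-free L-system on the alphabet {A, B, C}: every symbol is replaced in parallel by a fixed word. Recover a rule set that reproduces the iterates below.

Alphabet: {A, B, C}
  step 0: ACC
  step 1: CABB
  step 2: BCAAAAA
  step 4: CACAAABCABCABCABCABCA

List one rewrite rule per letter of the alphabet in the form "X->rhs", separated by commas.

A->CA, B->AA, C->B

  step 1 ⇒ step 2: CABB ⇒ B·CA·AA·AA
    A ↦ CA
    B ↦ AA
    C ↦ B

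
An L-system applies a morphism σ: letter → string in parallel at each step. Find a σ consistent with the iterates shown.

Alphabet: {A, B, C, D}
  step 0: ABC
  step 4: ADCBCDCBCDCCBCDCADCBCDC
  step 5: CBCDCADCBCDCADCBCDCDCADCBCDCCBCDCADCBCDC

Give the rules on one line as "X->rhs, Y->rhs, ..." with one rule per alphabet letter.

A->C, B->A, C->DC, D->BC

  step 4 ⇒ step 5: ADCBCDCBCDCCBCDCADCBCDC ⇒ C·BC·DC·A·DC·BC·DC·A·DC·BC·DC·DC·A·DC·BC·DC·C·BC·DC·A·DC·BC·DC
    A ↦ C
    B ↦ A
    C ↦ DC
    D ↦ BC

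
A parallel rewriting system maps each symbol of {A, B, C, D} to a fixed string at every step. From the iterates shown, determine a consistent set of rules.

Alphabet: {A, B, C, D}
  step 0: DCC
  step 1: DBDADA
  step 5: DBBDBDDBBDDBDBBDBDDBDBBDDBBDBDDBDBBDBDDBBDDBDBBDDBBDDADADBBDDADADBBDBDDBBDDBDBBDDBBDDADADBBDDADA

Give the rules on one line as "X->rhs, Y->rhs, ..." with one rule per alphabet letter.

A->CC, B->BD, C->DA, D->DB

  step 0 ⇒ step 1: DCC ⇒ DB·DA·DA
    C ↦ DA
    D ↦ DB
    A ↦ CC  (constrained at step 1)
    B ↦ BD  (constrained at step 1)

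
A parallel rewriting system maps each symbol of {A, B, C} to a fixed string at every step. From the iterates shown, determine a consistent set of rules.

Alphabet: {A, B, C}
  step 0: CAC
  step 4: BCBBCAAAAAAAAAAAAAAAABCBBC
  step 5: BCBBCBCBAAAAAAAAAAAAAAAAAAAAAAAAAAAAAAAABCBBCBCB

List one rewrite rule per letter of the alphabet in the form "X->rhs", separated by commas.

A->AA, B->BC, C->B

  step 4 ⇒ step 5: BCBBCAAAAAAAAAAAAAAAABCBBC ⇒ BC·B·BC·BC·B·AA·AA·AA·AA·AA·AA·AA·AA·AA·AA·AA·AA·AA·AA·AA·AA·BC·B·BC·BC·B
    A ↦ AA
    B ↦ BC
    C ↦ B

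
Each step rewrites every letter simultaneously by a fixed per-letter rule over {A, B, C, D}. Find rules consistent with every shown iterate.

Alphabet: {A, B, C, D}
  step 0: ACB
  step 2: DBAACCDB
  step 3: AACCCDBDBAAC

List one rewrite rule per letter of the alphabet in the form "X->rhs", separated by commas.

A->C, B->AC, C->DB, D->A

  step 2 ⇒ step 3: DBAACCDB ⇒ A·AC·C·C·DB·DB·A·AC
    A ↦ C
    B ↦ AC
    C ↦ DB
    D ↦ A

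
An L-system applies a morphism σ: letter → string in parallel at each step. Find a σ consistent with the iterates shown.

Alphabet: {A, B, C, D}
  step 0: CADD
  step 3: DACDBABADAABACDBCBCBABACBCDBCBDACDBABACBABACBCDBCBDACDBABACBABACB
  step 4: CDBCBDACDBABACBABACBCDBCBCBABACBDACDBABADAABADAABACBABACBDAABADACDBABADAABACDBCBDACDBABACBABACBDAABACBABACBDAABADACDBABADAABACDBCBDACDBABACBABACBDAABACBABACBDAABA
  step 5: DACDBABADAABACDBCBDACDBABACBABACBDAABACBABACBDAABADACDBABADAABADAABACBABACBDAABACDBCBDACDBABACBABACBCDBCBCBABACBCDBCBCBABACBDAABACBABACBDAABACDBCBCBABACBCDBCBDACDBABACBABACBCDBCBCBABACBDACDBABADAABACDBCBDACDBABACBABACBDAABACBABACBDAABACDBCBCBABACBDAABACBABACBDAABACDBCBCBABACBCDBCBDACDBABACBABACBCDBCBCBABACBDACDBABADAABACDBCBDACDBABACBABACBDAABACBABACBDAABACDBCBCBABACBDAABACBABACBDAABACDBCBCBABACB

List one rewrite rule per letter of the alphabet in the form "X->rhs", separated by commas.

A->CB, B->ABA, C->DA, D->CDB

  step 4 ⇒ step 5: CDBCBDACDBABACBABACBCDBCBCBABACBDACDBABADAABADAABACBABACBDAABADACDBABADAABACDBCBDACDBABACBABACBDAABACBABACBDAABADACDBABADAABACDBCBDACDBABACBABACBDAABACBABACBDAABA ⇒ DA·CDB·ABA·DA·ABA·CDB·CB·DA·CDB·ABA·CB·ABA·CB·DA·ABA·CB·ABA·CB·DA·ABA·DA·CDB·ABA·DA·ABA·DA·ABA·CB·ABA·CB·DA·ABA·CDB·CB·DA·CDB·ABA·CB·ABA·CB·CDB·CB·CB·ABA·CB·CDB·CB·CB·ABA·CB·DA·ABA·CB·ABA·CB·DA·ABA·CDB·CB·CB·ABA·CB·CDB·CB·DA·CDB·ABA·CB·ABA·CB·CDB·CB·CB·ABA·CB·DA·CDB·ABA·DA·ABA·CDB·CB·DA·CDB·ABA·CB·ABA·CB·DA·ABA·CB·ABA·CB·DA·ABA·CDB·CB·CB·ABA·CB·DA·ABA·CB·ABA·CB·DA·ABA·CDB·CB·CB·ABA·CB·CDB·CB·DA·CDB·ABA·CB·ABA·CB·CDB·CB·CB·ABA·CB·DA·CDB·ABA·DA·ABA·CDB·CB·DA·CDB·ABA·CB·ABA·CB·DA·ABA·CB·ABA·CB·DA·ABA·CDB·CB·CB·ABA·CB·DA·ABA·CB·ABA·CB·DA·ABA·CDB·CB·CB·ABA·CB
    A ↦ CB
    B ↦ ABA
    C ↦ DA
    D ↦ CDB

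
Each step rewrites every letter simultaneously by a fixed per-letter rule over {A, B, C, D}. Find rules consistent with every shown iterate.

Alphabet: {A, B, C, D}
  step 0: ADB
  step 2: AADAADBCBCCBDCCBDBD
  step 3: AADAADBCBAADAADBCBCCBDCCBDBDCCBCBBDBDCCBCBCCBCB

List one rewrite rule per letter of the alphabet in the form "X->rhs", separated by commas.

  step 2 ⇒ step 3: AADAADBCBCCBDCCBDBD ⇒ AAD·AAD·BCB·AAD·AAD·BCB·CC·BD·CC·BD·BD·CC·BCB·BD·BD·CC·BCB·CC·BCB
    A ↦ AAD
    B ↦ CC
    C ↦ BD
    D ↦ BCB

A->AAD, B->CC, C->BD, D->BCB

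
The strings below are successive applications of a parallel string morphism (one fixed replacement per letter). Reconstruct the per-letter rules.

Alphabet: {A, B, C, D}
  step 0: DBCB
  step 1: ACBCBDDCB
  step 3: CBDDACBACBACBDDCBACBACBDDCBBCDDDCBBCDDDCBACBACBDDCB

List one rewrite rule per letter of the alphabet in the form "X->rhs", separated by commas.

A->BCD, B->CB, C->DD, D->ACB

  step 0 ⇒ step 1: DBCB ⇒ ACB·CB·DD·CB
    B ↦ CB
    C ↦ DD
    D ↦ ACB
    A ↦ BCD  (constrained at step 1)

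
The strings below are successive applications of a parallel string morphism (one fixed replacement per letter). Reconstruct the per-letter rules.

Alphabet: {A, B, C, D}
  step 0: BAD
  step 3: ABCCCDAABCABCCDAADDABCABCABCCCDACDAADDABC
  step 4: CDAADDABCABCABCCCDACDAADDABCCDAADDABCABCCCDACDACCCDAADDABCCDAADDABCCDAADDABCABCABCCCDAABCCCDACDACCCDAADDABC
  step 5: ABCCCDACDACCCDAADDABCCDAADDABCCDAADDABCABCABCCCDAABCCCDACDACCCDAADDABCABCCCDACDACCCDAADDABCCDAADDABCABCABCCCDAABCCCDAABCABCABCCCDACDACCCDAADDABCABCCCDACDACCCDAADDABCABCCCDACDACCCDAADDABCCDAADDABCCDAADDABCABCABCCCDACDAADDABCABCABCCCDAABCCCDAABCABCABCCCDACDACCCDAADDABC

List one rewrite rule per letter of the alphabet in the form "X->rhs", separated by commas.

A->CDA, B->ADD, C->ABC, D->C

  step 4 ⇒ step 5: CDAADDABCABCABCCCDACDAADDABCCDAADDABCABCCCDACDACCCDAADDABCCDAADDABCCDAADDABCABCABCCCDAABCCCDACDACCCDAADDABC ⇒ ABC·C·CDA·CDA·C·C·CDA·ADD·ABC·CDA·ADD·ABC·CDA·ADD·ABC·ABC·ABC·C·CDA·ABC·C·CDA·CDA·C·C·CDA·ADD·ABC·ABC·C·CDA·CDA·C·C·CDA·ADD·ABC·CDA·ADD·ABC·ABC·ABC·C·CDA·ABC·C·CDA·ABC·ABC·ABC·C·CDA·CDA·C·C·CDA·ADD·ABC·ABC·C·CDA·CDA·C·C·CDA·ADD·ABC·ABC·C·CDA·CDA·C·C·CDA·ADD·ABC·CDA·ADD·ABC·CDA·ADD·ABC·ABC·ABC·C·CDA·CDA·ADD·ABC·ABC·ABC·C·CDA·ABC·C·CDA·ABC·ABC·ABC·C·CDA·CDA·C·C·CDA·ADD·ABC
    A ↦ CDA
    B ↦ ADD
    C ↦ ABC
    D ↦ C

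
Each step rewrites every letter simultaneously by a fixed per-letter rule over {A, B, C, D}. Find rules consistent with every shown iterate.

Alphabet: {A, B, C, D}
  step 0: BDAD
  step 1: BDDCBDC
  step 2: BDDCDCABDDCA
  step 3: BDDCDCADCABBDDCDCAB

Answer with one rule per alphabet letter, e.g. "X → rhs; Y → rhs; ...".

  step 2 ⇒ step 3: BDDCDCABDDCA ⇒ BD·DC·DC·A·DC·A·B·BD·DC·DC·A·B
    A ↦ B
    B ↦ BD
    C ↦ A
    D ↦ DC

A->B, B->BD, C->A, D->DC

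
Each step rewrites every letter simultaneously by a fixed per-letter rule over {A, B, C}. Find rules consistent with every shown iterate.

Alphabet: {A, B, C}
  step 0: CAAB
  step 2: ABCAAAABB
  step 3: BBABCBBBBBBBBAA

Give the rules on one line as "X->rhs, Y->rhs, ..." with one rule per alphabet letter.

  step 2 ⇒ step 3: ABCAAAABB ⇒ BB·A·BC·BB·BB·BB·BB·A·A
    A ↦ BB
    B ↦ A
    C ↦ BC

A->BB, B->A, C->BC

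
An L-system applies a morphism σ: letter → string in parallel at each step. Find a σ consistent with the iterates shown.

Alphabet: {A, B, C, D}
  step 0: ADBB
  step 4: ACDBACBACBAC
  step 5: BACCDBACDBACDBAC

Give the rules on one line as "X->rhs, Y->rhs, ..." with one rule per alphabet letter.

A->B, B->D, C->AC, D->C

  step 4 ⇒ step 5: ACDBACBACBAC ⇒ B·AC·C·D·B·AC·D·B·AC·D·B·AC
    A ↦ B
    B ↦ D
    C ↦ AC
    D ↦ C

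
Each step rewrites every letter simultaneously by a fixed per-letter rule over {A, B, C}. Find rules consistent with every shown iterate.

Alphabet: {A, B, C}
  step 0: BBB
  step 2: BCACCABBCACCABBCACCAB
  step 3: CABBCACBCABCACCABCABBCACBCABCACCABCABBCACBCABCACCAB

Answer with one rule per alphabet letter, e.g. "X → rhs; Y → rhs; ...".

  step 2 ⇒ step 3: BCACCABBCACCABBCACCAB ⇒ CAB·BCA·C·BCA·BCA·C·CAB·CAB·BCA·C·BCA·BCA·C·CAB·CAB·BCA·C·BCA·BCA·C·CAB
    A ↦ C
    B ↦ CAB
    C ↦ BCA

A->C, B->CAB, C->BCA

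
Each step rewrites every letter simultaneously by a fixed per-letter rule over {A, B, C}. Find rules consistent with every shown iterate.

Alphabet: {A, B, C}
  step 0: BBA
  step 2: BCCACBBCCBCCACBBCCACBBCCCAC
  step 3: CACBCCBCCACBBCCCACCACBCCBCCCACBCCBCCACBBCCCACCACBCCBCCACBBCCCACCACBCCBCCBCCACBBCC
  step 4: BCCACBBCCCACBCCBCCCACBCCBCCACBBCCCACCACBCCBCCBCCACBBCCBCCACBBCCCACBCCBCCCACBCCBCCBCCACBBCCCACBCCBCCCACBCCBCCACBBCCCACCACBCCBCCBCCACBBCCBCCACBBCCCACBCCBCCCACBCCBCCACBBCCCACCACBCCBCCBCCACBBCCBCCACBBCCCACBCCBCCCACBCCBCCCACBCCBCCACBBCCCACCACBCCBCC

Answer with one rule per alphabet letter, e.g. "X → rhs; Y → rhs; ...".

A->ACB, B->CAC, C->BCC

  step 3 ⇒ step 4: CACBCCBCCACBBCCCACCACBCCBCCCACBCCBCCACBBCCCACCACBCCBCCACBBCCCACCACBCCBCCBCCACBBCC ⇒ BCC·ACB·BCC·CAC·BCC·BCC·CAC·BCC·BCC·ACB·BCC·CAC·CAC·BCC·BCC·BCC·ACB·BCC·BCC·ACB·BCC·CAC·BCC·BCC·CAC·BCC·BCC·BCC·ACB·BCC·CAC·BCC·BCC·CAC·BCC·BCC·ACB·BCC·CAC·CAC·BCC·BCC·BCC·ACB·BCC·BCC·ACB·BCC·CAC·BCC·BCC·CAC·BCC·BCC·ACB·BCC·CAC·CAC·BCC·BCC·BCC·ACB·BCC·BCC·ACB·BCC·CAC·BCC·BCC·CAC·BCC·BCC·CAC·BCC·BCC·ACB·BCC·CAC·CAC·BCC·BCC
    A ↦ ACB
    B ↦ CAC
    C ↦ BCC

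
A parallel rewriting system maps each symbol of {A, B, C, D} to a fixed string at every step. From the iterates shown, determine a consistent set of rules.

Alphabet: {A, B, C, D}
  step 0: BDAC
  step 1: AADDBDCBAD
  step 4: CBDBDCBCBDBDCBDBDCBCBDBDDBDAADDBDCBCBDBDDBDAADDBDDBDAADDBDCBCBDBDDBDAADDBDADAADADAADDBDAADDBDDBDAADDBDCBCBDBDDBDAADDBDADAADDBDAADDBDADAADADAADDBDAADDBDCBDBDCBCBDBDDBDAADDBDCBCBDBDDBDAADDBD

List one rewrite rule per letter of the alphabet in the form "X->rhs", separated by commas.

  step 0 ⇒ step 1: BDAC ⇒ AAD·DBD·CB·AD
    A ↦ CB
    B ↦ AAD
    C ↦ AD
    D ↦ DBD

A->CB, B->AAD, C->AD, D->DBD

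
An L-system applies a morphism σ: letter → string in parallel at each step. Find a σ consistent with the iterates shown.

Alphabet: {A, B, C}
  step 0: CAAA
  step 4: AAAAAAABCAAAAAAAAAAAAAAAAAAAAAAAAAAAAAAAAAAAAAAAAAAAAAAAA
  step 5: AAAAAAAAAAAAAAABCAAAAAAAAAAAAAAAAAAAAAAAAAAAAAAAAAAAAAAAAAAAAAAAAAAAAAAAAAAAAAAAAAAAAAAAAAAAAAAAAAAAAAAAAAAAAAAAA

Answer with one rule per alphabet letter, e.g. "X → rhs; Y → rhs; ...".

A->AA, B->A, C->BC

  step 4 ⇒ step 5: AAAAAAABCAAAAAAAAAAAAAAAAAAAAAAAAAAAAAAAAAAAAAAAAAAAAAAAA ⇒ AA·AA·AA·AA·AA·AA·AA·A·BC·AA·AA·AA·AA·AA·AA·AA·AA·AA·AA·AA·AA·AA·AA·AA·AA·AA·AA·AA·AA·AA·AA·AA·AA·AA·AA·AA·AA·AA·AA·AA·AA·AA·AA·AA·AA·AA·AA·AA·AA·AA·AA·AA·AA·AA·AA·AA·AA
    A ↦ AA
    B ↦ A
    C ↦ BC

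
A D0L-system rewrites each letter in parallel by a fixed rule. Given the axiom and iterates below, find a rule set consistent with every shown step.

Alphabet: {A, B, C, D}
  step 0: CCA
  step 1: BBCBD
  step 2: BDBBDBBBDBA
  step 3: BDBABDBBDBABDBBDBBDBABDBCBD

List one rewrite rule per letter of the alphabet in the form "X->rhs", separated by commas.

  step 2 ⇒ step 3: BDBBDBBBDBA ⇒ BDB·A·BDB·BDB·A·BDB·BDB·BDB·A·BDB·CBD
    A ↦ CBD
    B ↦ BDB
    D ↦ A
  step 0 ⇒ step 1: CCA ⇒ B·B·CBD
    C ↦ B

A->CBD, B->BDB, C->B, D->A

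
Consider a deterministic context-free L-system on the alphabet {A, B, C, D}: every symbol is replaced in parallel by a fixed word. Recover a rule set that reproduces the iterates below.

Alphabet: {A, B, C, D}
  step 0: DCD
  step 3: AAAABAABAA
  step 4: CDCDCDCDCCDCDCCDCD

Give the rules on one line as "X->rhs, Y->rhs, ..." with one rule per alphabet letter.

A->CD, B->C, C->AA, D->B

  step 3 ⇒ step 4: AAAABAABAA ⇒ CD·CD·CD·CD·C·CD·CD·C·CD·CD
    A ↦ CD
    B ↦ C
    C ↦ AA  (constrained at step 0)
    D ↦ B  (constrained at step 0)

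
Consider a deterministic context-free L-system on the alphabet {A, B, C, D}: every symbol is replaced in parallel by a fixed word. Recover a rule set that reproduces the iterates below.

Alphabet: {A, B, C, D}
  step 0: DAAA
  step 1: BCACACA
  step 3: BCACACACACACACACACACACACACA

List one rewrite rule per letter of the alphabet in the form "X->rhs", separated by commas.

  step 0 ⇒ step 1: DAAA ⇒ B·CA·CA·CA
    A ↦ CA
    D ↦ B
    B ↦ DA  (constrained at step 1)
    C ↦ CA  (constrained at step 1)

A->CA, B->DA, C->CA, D->B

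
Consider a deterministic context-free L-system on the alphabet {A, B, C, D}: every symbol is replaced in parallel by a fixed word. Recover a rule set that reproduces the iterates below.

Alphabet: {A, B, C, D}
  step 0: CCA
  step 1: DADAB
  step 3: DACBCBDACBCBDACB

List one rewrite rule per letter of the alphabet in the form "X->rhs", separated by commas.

A->B, B->CB, C->DA, D->CB

  step 0 ⇒ step 1: CCA ⇒ DA·DA·B
    A ↦ B
    C ↦ DA
    B ↦ CB  (constrained at step 1)
    D ↦ CB  (constrained at step 1)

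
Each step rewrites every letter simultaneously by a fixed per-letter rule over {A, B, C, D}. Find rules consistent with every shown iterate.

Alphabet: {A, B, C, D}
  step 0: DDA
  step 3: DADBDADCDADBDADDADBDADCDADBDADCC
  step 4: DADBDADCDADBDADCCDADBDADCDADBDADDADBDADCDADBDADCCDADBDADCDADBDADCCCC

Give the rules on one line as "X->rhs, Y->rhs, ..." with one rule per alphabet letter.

  step 3 ⇒ step 4: DADBDADCDADBDADDADBDADCDADBDADCC ⇒ DAD·B·DAD·C·DAD·B·DAD·CC·DAD·B·DAD·C·DAD·B·DAD·DAD·B·DAD·C·DAD·B·DAD·CC·DAD·B·DAD·C·DAD·B·DAD·CC·CC
    A ↦ B
    B ↦ C
    C ↦ CC
    D ↦ DAD

A->B, B->C, C->CC, D->DAD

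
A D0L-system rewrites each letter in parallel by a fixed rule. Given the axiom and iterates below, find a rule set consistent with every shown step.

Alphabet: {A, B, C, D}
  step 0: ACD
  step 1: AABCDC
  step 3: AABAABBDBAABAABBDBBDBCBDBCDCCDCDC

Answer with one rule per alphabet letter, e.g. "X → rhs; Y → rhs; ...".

  step 0 ⇒ step 1: ACD ⇒ AAB·CD·C
    A ↦ AAB
    C ↦ CD
    D ↦ C
    B ↦ BDB  (constrained at step 1)

A->AAB, B->BDB, C->CD, D->C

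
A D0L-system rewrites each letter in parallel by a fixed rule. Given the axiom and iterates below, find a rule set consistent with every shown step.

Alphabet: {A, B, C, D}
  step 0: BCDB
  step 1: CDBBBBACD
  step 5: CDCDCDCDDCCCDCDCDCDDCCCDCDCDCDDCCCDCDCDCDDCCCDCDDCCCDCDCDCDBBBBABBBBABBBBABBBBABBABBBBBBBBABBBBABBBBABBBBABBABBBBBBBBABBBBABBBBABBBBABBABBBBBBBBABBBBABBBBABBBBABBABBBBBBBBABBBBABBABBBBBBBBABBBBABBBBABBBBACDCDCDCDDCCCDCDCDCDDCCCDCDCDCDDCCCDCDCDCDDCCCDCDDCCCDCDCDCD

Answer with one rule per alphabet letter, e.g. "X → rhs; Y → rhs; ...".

  step 0 ⇒ step 1: BCDB ⇒ CD·BB·BBA·CD
    B ↦ CD
    C ↦ BB
    D ↦ BBA
    A ↦ DCC  (constrained at step 1)

A->DCC, B->CD, C->BB, D->BBA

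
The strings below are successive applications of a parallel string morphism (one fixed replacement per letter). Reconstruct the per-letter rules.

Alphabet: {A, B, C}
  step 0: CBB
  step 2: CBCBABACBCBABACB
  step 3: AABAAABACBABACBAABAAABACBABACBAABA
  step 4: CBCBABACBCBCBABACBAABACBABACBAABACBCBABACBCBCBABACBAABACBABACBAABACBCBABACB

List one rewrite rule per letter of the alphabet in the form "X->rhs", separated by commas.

  step 3 ⇒ step 4: AABAAABACBABACBAABAAABACBABACBAABA ⇒ CB·CB·ABA·CB·CB·CB·ABA·CB·A·ABA·CB·ABA·CB·A·ABA·CB·CB·ABA·CB·CB·CB·ABA·CB·A·ABA·CB·ABA·CB·A·ABA·CB·CB·ABA·CB
    A ↦ CB
    B ↦ ABA
    C ↦ A

A->CB, B->ABA, C->A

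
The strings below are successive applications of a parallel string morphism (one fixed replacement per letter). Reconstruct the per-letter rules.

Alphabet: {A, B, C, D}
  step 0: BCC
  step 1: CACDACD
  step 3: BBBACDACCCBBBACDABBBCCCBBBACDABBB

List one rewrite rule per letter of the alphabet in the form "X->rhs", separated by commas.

A->BBB, B->C, C->ACD, D->A

  step 0 ⇒ step 1: BCC ⇒ C·ACD·ACD
    B ↦ C
    C ↦ ACD
    A ↦ BBB  (constrained at step 1)
    D ↦ A  (constrained at step 1)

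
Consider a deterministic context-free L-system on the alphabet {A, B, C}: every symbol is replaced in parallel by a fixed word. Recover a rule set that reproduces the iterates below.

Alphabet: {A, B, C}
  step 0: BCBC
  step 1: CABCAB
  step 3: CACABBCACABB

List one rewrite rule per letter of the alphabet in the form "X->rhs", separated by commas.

A->B, B->CA, C->B

  step 0 ⇒ step 1: BCBC ⇒ CA·B·CA·B
    B ↦ CA
    C ↦ B
    A ↦ B  (constrained at step 1)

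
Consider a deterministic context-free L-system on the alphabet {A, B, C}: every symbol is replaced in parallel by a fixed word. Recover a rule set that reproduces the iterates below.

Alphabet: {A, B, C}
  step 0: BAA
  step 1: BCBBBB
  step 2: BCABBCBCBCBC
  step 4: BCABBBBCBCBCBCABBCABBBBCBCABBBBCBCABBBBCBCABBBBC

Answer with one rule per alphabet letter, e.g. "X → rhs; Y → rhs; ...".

  step 1 ⇒ step 2: BCBBBB ⇒ BC·AB·BC·BC·BC·BC
    B ↦ BC
    C ↦ AB
  step 0 ⇒ step 1: BAA ⇒ BC·BB·BB
    A ↦ BB

A->BB, B->BC, C->AB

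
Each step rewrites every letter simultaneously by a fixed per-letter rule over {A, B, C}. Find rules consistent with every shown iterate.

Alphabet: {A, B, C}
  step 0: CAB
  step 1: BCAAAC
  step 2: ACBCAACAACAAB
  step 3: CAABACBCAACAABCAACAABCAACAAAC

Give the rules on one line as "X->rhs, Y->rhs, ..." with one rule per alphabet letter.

  step 2 ⇒ step 3: ACBCAACAACAAB ⇒ CAA·B·AC·B·CAA·CAA·B·CAA·CAA·B·CAA·CAA·AC
    A ↦ CAA
    B ↦ AC
    C ↦ B

A->CAA, B->AC, C->B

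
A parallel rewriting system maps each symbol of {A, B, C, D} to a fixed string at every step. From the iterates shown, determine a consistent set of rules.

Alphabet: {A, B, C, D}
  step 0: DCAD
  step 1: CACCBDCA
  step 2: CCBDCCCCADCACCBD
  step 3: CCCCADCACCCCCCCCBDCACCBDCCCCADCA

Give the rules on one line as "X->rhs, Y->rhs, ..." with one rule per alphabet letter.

A->BD, B->AD, C->CC, D->CA

  step 2 ⇒ step 3: CCBDCCCCADCACCBD ⇒ CC·CC·AD·CA·CC·CC·CC·CC·BD·CA·CC·BD·CC·CC·AD·CA
    A ↦ BD
    B ↦ AD
    C ↦ CC
    D ↦ CA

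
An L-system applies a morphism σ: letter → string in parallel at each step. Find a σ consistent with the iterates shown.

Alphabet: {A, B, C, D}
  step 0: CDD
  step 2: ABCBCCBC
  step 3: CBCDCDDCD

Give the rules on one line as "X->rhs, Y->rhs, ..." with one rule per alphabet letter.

  step 2 ⇒ step 3: ABCBCCBC ⇒ CB·C·D·C·D·D·C·D
    A ↦ CB
    B ↦ C
    C ↦ D
    D ↦ AB  (constrained at step 0)

A->CB, B->C, C->D, D->AB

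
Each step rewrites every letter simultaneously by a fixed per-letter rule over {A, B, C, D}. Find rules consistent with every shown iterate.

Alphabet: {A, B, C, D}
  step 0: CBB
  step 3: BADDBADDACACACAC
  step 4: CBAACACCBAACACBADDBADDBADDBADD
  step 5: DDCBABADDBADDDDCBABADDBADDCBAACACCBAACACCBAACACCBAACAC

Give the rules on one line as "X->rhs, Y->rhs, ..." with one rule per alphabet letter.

A->BA, B->C, C->DD, D->AC

  step 4 ⇒ step 5: CBAACACCBAACACBADDBADDBADDBADD ⇒ DD·C·BA·BA·DD·BA·DD·DD·C·BA·BA·DD·BA·DD·C·BA·AC·AC·C·BA·AC·AC·C·BA·AC·AC·C·BA·AC·AC
    A ↦ BA
    B ↦ C
    C ↦ DD
    D ↦ AC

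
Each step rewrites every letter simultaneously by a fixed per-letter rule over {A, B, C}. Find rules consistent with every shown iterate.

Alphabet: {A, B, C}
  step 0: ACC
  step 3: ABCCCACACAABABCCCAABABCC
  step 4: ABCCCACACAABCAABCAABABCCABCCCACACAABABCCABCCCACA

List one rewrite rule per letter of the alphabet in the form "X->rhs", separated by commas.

A->AB, B->CC, C->CA

  step 3 ⇒ step 4: ABCCCACACAABABCCCAABABCC ⇒ AB·CC·CA·CA·CA·AB·CA·AB·CA·AB·AB·CC·AB·CC·CA·CA·CA·AB·AB·CC·AB·CC·CA·CA
    A ↦ AB
    B ↦ CC
    C ↦ CA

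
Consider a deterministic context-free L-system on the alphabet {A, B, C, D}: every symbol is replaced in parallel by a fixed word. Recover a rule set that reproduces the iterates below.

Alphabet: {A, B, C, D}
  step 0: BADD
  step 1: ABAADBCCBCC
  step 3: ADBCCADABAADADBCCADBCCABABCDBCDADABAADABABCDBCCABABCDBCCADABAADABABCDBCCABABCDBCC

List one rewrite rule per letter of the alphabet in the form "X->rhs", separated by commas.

A->AD, B->ABA, C->BCD, D->BCC

  step 0 ⇒ step 1: BADD ⇒ ABA·AD·BCC·BCC
    A ↦ AD
    B ↦ ABA
    D ↦ BCC
    C ↦ BCD  (constrained at step 1)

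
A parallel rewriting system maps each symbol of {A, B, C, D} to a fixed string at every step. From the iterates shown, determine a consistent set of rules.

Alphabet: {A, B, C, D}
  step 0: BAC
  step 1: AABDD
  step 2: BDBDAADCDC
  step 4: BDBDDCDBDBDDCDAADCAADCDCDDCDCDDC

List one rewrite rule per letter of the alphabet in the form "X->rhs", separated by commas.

A->BD, B->AA, C->D, D->DC

  step 1 ⇒ step 2: AABDD ⇒ BD·BD·AA·DC·DC
    A ↦ BD
    B ↦ AA
    D ↦ DC
  step 0 ⇒ step 1: BAC ⇒ AA·BD·D
    C ↦ D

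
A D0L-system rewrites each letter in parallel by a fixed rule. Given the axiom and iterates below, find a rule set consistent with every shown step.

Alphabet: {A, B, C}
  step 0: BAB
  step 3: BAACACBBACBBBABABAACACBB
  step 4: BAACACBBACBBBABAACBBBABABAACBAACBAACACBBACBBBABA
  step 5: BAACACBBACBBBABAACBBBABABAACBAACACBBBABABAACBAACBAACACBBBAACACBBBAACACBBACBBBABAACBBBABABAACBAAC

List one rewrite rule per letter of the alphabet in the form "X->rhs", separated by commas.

A->AC, B->BA, C->BB

  step 4 ⇒ step 5: BAACACBBACBBBABAACBBBABABAACBAACBAACACBBACBBBABA ⇒ BA·AC·AC·BB·AC·BB·BA·BA·AC·BB·BA·BA·BA·AC·BA·AC·AC·BB·BA·BA·BA·AC·BA·AC·BA·AC·AC·BB·BA·AC·AC·BB·BA·AC·AC·BB·AC·BB·BA·BA·AC·BB·BA·BA·BA·AC·BA·AC
    A ↦ AC
    B ↦ BA
    C ↦ BB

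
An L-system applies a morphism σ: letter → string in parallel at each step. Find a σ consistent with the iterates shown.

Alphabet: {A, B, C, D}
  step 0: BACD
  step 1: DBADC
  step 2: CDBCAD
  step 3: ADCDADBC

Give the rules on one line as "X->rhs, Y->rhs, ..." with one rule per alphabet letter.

A->B, B->D, C->AD, D->C

  step 2 ⇒ step 3: CDBCAD ⇒ AD·C·D·AD·B·C
    A ↦ B
    B ↦ D
    C ↦ AD
    D ↦ C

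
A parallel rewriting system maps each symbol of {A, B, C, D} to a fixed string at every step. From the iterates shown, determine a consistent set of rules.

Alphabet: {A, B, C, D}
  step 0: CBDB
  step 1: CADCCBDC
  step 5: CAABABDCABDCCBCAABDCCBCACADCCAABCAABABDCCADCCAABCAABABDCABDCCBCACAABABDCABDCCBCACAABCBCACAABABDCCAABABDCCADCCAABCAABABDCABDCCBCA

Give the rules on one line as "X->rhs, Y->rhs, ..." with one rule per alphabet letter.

  step 0 ⇒ step 1: CBDB ⇒ CA·DC·CB·DC
    B ↦ DC
    C ↦ CA
    D ↦ CB
    A ↦ AB  (constrained at step 1)

A->AB, B->DC, C->CA, D->CB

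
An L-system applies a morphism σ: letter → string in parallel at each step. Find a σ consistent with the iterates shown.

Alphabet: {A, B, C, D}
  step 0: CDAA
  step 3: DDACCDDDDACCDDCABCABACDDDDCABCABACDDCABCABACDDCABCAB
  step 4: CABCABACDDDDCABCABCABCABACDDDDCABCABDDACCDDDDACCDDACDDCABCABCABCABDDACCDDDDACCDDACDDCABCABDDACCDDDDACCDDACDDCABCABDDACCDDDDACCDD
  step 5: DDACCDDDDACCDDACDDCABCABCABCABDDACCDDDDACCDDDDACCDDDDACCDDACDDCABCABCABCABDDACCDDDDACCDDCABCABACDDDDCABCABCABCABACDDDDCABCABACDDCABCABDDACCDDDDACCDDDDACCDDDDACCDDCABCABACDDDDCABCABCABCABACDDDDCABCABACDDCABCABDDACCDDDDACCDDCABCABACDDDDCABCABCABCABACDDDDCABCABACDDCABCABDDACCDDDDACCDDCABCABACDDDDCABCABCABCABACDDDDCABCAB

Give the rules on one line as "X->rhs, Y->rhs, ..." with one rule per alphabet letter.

  step 4 ⇒ step 5: CABCABACDDDDCABCABCABCABACDDDDCABCABDDACCDDDDACCDDACDDCABCABCABCABDDACCDDDDACCDDACDDCABCABDDACCDDDDACCDDACDDCABCABDDACCDDDDACCDD ⇒ DD·AC·CDD·DD·AC·CDD·AC·DD·CAB·CAB·CAB·CAB·DD·AC·CDD·DD·AC·CDD·DD·AC·CDD·DD·AC·CDD·AC·DD·CAB·CAB·CAB·CAB·DD·AC·CDD·DD·AC·CDD·CAB·CAB·AC·DD·DD·CAB·CAB·CAB·CAB·AC·DD·DD·CAB·CAB·AC·DD·CAB·CAB·DD·AC·CDD·DD·AC·CDD·DD·AC·CDD·DD·AC·CDD·CAB·CAB·AC·DD·DD·CAB·CAB·CAB·CAB·AC·DD·DD·CAB·CAB·AC·DD·CAB·CAB·DD·AC·CDD·DD·AC·CDD·CAB·CAB·AC·DD·DD·CAB·CAB·CAB·CAB·AC·DD·DD·CAB·CAB·AC·DD·CAB·CAB·DD·AC·CDD·DD·AC·CDD·CAB·CAB·AC·DD·DD·CAB·CAB·CAB·CAB·AC·DD·DD·CAB·CAB
    A ↦ AC
    B ↦ CDD
    C ↦ DD
    D ↦ CAB

A->AC, B->CDD, C->DD, D->CAB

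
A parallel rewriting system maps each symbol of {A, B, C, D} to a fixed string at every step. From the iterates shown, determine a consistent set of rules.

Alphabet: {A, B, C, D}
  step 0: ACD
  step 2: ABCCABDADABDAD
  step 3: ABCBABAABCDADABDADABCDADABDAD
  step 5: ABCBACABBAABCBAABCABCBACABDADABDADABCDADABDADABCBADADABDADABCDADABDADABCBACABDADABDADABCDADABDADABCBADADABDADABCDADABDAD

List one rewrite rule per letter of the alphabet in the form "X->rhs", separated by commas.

  step 2 ⇒ step 3: ABCCABDADABDAD ⇒ AB·C·BA·BA·AB·C·DAD·AB·DAD·AB·C·DAD·AB·DAD
    A ↦ AB
    B ↦ C
    C ↦ BA
    D ↦ DAD

A->AB, B->C, C->BA, D->DAD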